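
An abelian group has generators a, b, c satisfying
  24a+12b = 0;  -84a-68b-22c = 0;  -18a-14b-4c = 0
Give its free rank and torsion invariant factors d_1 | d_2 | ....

Answer: M ≅ ℤ/2 ⊕ ℤ/6 ⊕ ℤ/12

Derivation:
rank_ℚ(R)=3; free=3−3=0
SNF(R) diag = [2, 6, 12] → torsion [2, 6, 12]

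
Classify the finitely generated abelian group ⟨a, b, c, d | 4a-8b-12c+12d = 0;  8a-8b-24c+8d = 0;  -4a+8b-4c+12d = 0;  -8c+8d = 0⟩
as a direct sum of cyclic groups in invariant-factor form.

rank_ℚ(R)=4; free=4−4=0
SNF(R) diag = [4, 8, 8, 8] → torsion [4, 8, 8, 8]

Answer: M ≅ ℤ/4 ⊕ ℤ/8 ⊕ ℤ/8 ⊕ ℤ/8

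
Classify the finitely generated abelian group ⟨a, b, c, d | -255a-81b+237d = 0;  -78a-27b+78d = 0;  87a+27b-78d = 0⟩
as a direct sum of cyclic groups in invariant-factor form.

rank_ℚ(R)=3; free=4−3=1
SNF(R) diag = [3, 9, 27] → torsion [3, 9, 27]

Answer: M ≅ ℤ^1 ⊕ ℤ/3 ⊕ ℤ/9 ⊕ ℤ/27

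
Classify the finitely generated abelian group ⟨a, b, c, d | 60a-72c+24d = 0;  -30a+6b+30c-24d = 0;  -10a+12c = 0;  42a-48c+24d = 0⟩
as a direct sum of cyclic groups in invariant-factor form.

Answer: M ≅ ℤ/2 ⊕ ℤ/6 ⊕ ℤ/12 ⊕ ℤ/24

Derivation:
rank_ℚ(R)=4; free=4−4=0
SNF(R) diag = [2, 6, 12, 24] → torsion [2, 6, 12, 24]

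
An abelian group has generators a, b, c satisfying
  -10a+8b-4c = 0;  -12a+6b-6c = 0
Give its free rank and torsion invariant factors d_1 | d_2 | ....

rank_ℚ(R)=2; free=3−2=1
SNF(R) diag = [2, 6] → torsion [2, 6]

Answer: M ≅ ℤ^1 ⊕ ℤ/2 ⊕ ℤ/6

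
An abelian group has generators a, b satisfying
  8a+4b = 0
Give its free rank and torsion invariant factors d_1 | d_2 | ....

Answer: M ≅ ℤ^1 ⊕ ℤ/4

Derivation:
rank_ℚ(R)=1; free=2−1=1
SNF(R) diag = [4] → torsion [4]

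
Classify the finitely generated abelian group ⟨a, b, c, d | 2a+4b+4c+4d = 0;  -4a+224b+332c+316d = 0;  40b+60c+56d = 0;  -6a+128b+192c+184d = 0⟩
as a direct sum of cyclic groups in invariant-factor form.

rank_ℚ(R)=4; free=4−4=0
SNF(R) diag = [2, 4, 4, 12] → torsion [2, 4, 4, 12]

Answer: M ≅ ℤ/2 ⊕ ℤ/4 ⊕ ℤ/4 ⊕ ℤ/12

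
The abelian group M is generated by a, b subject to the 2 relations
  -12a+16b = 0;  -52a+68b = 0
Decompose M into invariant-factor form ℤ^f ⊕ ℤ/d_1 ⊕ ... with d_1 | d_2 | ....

Answer: M ≅ ℤ/4 ⊕ ℤ/4

Derivation:
rank_ℚ(R)=2; free=2−2=0
SNF(R) diag = [4, 4] → torsion [4, 4]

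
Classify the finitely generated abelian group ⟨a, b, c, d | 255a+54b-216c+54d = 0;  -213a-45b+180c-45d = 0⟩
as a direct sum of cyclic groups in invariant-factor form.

rank_ℚ(R)=2; free=4−2=2
SNF(R) diag = [3, 9] → torsion [3, 9]

Answer: M ≅ ℤ^2 ⊕ ℤ/3 ⊕ ℤ/9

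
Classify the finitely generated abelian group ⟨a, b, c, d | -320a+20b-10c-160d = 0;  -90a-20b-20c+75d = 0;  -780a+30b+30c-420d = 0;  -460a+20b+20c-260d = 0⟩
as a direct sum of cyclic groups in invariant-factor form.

rank_ℚ(R)=4; free=4−4=0
SNF(R) diag = [5, 10, 30, 60] → torsion [5, 10, 30, 60]

Answer: M ≅ ℤ/5 ⊕ ℤ/10 ⊕ ℤ/30 ⊕ ℤ/60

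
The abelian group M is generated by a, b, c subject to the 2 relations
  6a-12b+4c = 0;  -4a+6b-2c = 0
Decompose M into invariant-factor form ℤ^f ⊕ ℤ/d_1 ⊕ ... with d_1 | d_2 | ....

Answer: M ≅ ℤ^1 ⊕ ℤ/2 ⊕ ℤ/2

Derivation:
rank_ℚ(R)=2; free=3−2=1
SNF(R) diag = [2, 2] → torsion [2, 2]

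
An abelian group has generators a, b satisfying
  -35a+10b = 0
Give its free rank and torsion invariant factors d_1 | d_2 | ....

rank_ℚ(R)=1; free=2−1=1
SNF(R) diag = [5] → torsion [5]

Answer: M ≅ ℤ^1 ⊕ ℤ/5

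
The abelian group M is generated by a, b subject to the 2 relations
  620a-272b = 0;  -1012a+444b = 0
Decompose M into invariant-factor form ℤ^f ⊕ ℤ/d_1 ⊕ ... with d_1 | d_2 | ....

Answer: M ≅ ℤ/4 ⊕ ℤ/4

Derivation:
rank_ℚ(R)=2; free=2−2=0
SNF(R) diag = [4, 4] → torsion [4, 4]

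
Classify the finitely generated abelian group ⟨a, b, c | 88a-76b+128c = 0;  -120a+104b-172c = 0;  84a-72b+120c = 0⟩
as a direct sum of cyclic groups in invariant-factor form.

Answer: M ≅ ℤ/4 ⊕ ℤ/4 ⊕ ℤ/12

Derivation:
rank_ℚ(R)=3; free=3−3=0
SNF(R) diag = [4, 4, 12] → torsion [4, 4, 12]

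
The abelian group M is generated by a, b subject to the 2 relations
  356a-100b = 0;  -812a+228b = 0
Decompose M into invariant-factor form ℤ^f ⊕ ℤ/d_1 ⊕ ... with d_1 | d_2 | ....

Answer: M ≅ ℤ/4 ⊕ ℤ/8

Derivation:
rank_ℚ(R)=2; free=2−2=0
SNF(R) diag = [4, 8] → torsion [4, 8]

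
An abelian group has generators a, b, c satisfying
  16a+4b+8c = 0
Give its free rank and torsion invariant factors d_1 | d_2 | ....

rank_ℚ(R)=1; free=3−1=2
SNF(R) diag = [4] → torsion [4]

Answer: M ≅ ℤ^2 ⊕ ℤ/4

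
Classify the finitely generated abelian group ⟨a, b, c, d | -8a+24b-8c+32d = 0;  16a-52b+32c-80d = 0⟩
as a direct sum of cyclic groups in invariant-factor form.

Answer: M ≅ ℤ^2 ⊕ ℤ/4 ⊕ ℤ/8

Derivation:
rank_ℚ(R)=2; free=4−2=2
SNF(R) diag = [4, 8] → torsion [4, 8]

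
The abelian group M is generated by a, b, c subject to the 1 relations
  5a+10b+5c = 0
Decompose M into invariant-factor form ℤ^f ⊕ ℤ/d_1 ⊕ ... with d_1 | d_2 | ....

Answer: M ≅ ℤ^2 ⊕ ℤ/5

Derivation:
rank_ℚ(R)=1; free=3−1=2
SNF(R) diag = [5] → torsion [5]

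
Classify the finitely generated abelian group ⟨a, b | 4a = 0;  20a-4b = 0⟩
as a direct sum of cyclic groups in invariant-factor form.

Answer: M ≅ ℤ/4 ⊕ ℤ/4

Derivation:
rank_ℚ(R)=2; free=2−2=0
SNF(R) diag = [4, 4] → torsion [4, 4]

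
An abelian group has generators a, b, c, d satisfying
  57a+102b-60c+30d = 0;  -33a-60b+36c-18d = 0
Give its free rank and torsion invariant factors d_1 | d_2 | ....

Answer: M ≅ ℤ^2 ⊕ ℤ/3 ⊕ ℤ/6

Derivation:
rank_ℚ(R)=2; free=4−2=2
SNF(R) diag = [3, 6] → torsion [3, 6]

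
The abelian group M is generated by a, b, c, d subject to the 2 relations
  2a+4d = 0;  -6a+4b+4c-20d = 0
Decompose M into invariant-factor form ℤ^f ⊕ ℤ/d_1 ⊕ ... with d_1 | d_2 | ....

Answer: M ≅ ℤ^2 ⊕ ℤ/2 ⊕ ℤ/4

Derivation:
rank_ℚ(R)=2; free=4−2=2
SNF(R) diag = [2, 4] → torsion [2, 4]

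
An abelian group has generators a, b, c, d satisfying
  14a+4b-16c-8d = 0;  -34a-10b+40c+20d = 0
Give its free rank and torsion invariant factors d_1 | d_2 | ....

rank_ℚ(R)=2; free=4−2=2
SNF(R) diag = [2, 2] → torsion [2, 2]

Answer: M ≅ ℤ^2 ⊕ ℤ/2 ⊕ ℤ/2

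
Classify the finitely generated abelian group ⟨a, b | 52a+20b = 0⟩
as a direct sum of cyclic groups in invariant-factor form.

rank_ℚ(R)=1; free=2−1=1
SNF(R) diag = [4] → torsion [4]

Answer: M ≅ ℤ^1 ⊕ ℤ/4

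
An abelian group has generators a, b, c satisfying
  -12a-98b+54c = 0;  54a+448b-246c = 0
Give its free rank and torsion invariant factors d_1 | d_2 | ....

rank_ℚ(R)=2; free=3−2=1
SNF(R) diag = [2, 6] → torsion [2, 6]

Answer: M ≅ ℤ^1 ⊕ ℤ/2 ⊕ ℤ/6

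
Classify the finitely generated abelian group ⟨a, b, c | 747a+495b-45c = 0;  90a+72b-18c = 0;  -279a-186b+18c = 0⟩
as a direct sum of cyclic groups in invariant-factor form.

rank_ℚ(R)=3; free=3−3=0
SNF(R) diag = [3, 9, 18] → torsion [3, 9, 18]

Answer: M ≅ ℤ/3 ⊕ ℤ/9 ⊕ ℤ/18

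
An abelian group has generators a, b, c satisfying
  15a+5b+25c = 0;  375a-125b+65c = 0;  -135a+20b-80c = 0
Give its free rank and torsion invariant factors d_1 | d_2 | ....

rank_ℚ(R)=3; free=3−3=0
SNF(R) diag = [5, 15, 30] → torsion [5, 15, 30]

Answer: M ≅ ℤ/5 ⊕ ℤ/15 ⊕ ℤ/30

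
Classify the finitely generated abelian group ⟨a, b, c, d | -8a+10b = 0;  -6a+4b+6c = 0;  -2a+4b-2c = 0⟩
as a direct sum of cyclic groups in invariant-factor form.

Answer: M ≅ ℤ^1 ⊕ ℤ/2 ⊕ ℤ/2 ⊕ ℤ/4

Derivation:
rank_ℚ(R)=3; free=4−3=1
SNF(R) diag = [2, 2, 4] → torsion [2, 2, 4]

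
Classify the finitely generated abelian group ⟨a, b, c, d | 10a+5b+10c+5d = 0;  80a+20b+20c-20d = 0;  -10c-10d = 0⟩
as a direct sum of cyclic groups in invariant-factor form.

Answer: M ≅ ℤ^1 ⊕ ℤ/5 ⊕ ℤ/10 ⊕ ℤ/20

Derivation:
rank_ℚ(R)=3; free=4−3=1
SNF(R) diag = [5, 10, 20] → torsion [5, 10, 20]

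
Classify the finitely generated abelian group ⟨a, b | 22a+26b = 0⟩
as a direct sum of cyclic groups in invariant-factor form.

rank_ℚ(R)=1; free=2−1=1
SNF(R) diag = [2] → torsion [2]

Answer: M ≅ ℤ^1 ⊕ ℤ/2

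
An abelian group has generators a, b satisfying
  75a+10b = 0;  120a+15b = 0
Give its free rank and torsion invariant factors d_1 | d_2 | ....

Answer: M ≅ ℤ/5 ⊕ ℤ/15

Derivation:
rank_ℚ(R)=2; free=2−2=0
SNF(R) diag = [5, 15] → torsion [5, 15]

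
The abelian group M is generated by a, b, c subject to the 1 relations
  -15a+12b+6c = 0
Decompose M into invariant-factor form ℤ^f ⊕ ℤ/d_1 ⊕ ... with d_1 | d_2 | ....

Answer: M ≅ ℤ^2 ⊕ ℤ/3

Derivation:
rank_ℚ(R)=1; free=3−1=2
SNF(R) diag = [3] → torsion [3]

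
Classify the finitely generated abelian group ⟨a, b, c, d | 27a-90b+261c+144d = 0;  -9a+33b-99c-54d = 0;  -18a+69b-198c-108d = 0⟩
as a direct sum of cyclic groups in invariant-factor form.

Answer: M ≅ ℤ^1 ⊕ ℤ/3 ⊕ ℤ/9 ⊕ ℤ/18

Derivation:
rank_ℚ(R)=3; free=4−3=1
SNF(R) diag = [3, 9, 18] → torsion [3, 9, 18]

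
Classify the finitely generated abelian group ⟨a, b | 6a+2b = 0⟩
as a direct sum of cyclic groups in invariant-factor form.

rank_ℚ(R)=1; free=2−1=1
SNF(R) diag = [2] → torsion [2]

Answer: M ≅ ℤ^1 ⊕ ℤ/2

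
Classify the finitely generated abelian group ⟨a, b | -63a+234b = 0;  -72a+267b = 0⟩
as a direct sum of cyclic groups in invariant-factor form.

Answer: M ≅ ℤ/3 ⊕ ℤ/9

Derivation:
rank_ℚ(R)=2; free=2−2=0
SNF(R) diag = [3, 9] → torsion [3, 9]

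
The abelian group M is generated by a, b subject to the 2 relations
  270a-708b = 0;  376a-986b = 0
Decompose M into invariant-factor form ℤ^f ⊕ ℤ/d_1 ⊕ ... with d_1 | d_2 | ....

rank_ℚ(R)=2; free=2−2=0
SNF(R) diag = [2, 6] → torsion [2, 6]

Answer: M ≅ ℤ/2 ⊕ ℤ/6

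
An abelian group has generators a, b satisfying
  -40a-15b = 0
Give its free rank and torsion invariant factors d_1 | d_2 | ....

rank_ℚ(R)=1; free=2−1=1
SNF(R) diag = [5] → torsion [5]

Answer: M ≅ ℤ^1 ⊕ ℤ/5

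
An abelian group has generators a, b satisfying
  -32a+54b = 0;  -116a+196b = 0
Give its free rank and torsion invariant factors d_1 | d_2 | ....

rank_ℚ(R)=2; free=2−2=0
SNF(R) diag = [2, 4] → torsion [2, 4]

Answer: M ≅ ℤ/2 ⊕ ℤ/4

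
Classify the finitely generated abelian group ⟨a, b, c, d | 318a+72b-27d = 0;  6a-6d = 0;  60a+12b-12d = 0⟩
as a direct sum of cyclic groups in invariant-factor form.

Answer: M ≅ ℤ^1 ⊕ ℤ/3 ⊕ ℤ/6 ⊕ ℤ/12

Derivation:
rank_ℚ(R)=3; free=4−3=1
SNF(R) diag = [3, 6, 12] → torsion [3, 6, 12]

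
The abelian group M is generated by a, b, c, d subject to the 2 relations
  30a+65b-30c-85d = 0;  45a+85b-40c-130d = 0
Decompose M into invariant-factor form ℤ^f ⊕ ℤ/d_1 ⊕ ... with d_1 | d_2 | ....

Answer: M ≅ ℤ^2 ⊕ ℤ/5 ⊕ ℤ/5

Derivation:
rank_ℚ(R)=2; free=4−2=2
SNF(R) diag = [5, 5] → torsion [5, 5]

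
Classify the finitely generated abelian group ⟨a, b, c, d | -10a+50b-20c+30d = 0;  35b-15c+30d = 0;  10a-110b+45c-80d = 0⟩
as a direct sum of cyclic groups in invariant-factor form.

rank_ℚ(R)=3; free=4−3=1
SNF(R) diag = [5, 5, 10] → torsion [5, 5, 10]

Answer: M ≅ ℤ^1 ⊕ ℤ/5 ⊕ ℤ/5 ⊕ ℤ/10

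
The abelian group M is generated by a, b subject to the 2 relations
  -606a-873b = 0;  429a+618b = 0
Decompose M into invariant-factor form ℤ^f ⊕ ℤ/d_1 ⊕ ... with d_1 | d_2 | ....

rank_ℚ(R)=2; free=2−2=0
SNF(R) diag = [3, 3] → torsion [3, 3]

Answer: M ≅ ℤ/3 ⊕ ℤ/3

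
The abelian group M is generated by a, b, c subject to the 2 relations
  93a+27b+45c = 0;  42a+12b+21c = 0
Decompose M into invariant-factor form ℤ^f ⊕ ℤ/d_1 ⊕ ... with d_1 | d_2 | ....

rank_ℚ(R)=2; free=3−2=1
SNF(R) diag = [3, 3] → torsion [3, 3]

Answer: M ≅ ℤ^1 ⊕ ℤ/3 ⊕ ℤ/3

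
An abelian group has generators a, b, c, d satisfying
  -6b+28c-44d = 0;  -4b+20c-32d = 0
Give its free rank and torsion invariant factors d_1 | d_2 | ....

rank_ℚ(R)=2; free=4−2=2
SNF(R) diag = [2, 4] → torsion [2, 4]

Answer: M ≅ ℤ^2 ⊕ ℤ/2 ⊕ ℤ/4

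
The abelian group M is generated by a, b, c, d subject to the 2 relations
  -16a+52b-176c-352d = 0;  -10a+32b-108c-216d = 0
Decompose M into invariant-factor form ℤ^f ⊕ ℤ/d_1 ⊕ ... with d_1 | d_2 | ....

Answer: M ≅ ℤ^2 ⊕ ℤ/2 ⊕ ℤ/4

Derivation:
rank_ℚ(R)=2; free=4−2=2
SNF(R) diag = [2, 4] → torsion [2, 4]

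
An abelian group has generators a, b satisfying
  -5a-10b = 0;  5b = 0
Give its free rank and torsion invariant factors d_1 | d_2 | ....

rank_ℚ(R)=2; free=2−2=0
SNF(R) diag = [5, 5] → torsion [5, 5]

Answer: M ≅ ℤ/5 ⊕ ℤ/5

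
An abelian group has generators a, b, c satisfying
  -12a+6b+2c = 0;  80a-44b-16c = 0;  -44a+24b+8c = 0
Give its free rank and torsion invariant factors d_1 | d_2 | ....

rank_ℚ(R)=3; free=3−3=0
SNF(R) diag = [2, 4, 4] → torsion [2, 4, 4]

Answer: M ≅ ℤ/2 ⊕ ℤ/4 ⊕ ℤ/4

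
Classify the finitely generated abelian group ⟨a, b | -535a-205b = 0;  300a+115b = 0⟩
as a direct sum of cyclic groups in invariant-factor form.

rank_ℚ(R)=2; free=2−2=0
SNF(R) diag = [5, 5] → torsion [5, 5]

Answer: M ≅ ℤ/5 ⊕ ℤ/5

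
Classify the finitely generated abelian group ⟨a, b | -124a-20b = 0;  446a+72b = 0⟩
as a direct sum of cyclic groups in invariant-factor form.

rank_ℚ(R)=2; free=2−2=0
SNF(R) diag = [2, 4] → torsion [2, 4]

Answer: M ≅ ℤ/2 ⊕ ℤ/4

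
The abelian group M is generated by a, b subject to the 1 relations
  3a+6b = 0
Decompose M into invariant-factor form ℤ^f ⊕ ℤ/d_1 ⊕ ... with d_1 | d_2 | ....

rank_ℚ(R)=1; free=2−1=1
SNF(R) diag = [3] → torsion [3]

Answer: M ≅ ℤ^1 ⊕ ℤ/3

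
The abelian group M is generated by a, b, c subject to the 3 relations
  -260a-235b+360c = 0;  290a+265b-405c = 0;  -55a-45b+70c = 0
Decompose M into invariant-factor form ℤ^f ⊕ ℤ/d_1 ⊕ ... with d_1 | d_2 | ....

Answer: M ≅ ℤ/5 ⊕ ℤ/5 ⊕ ℤ/15

Derivation:
rank_ℚ(R)=3; free=3−3=0
SNF(R) diag = [5, 5, 15] → torsion [5, 5, 15]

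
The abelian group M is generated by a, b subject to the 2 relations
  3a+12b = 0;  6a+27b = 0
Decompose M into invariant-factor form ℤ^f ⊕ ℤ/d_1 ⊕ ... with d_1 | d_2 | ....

rank_ℚ(R)=2; free=2−2=0
SNF(R) diag = [3, 3] → torsion [3, 3]

Answer: M ≅ ℤ/3 ⊕ ℤ/3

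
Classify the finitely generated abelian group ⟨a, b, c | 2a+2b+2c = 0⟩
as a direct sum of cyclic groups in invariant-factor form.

Answer: M ≅ ℤ^2 ⊕ ℤ/2

Derivation:
rank_ℚ(R)=1; free=3−1=2
SNF(R) diag = [2] → torsion [2]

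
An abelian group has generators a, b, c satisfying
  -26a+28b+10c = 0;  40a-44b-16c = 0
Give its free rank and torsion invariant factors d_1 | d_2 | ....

rank_ℚ(R)=2; free=3−2=1
SNF(R) diag = [2, 4] → torsion [2, 4]

Answer: M ≅ ℤ^1 ⊕ ℤ/2 ⊕ ℤ/4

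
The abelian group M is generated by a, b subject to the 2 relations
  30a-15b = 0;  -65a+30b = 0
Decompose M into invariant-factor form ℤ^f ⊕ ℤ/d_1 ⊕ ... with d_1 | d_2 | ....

Answer: M ≅ ℤ/5 ⊕ ℤ/15

Derivation:
rank_ℚ(R)=2; free=2−2=0
SNF(R) diag = [5, 15] → torsion [5, 15]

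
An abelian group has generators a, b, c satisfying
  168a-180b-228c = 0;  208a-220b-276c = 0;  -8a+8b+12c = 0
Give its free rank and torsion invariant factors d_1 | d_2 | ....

rank_ℚ(R)=3; free=3−3=0
SNF(R) diag = [4, 12, 24] → torsion [4, 12, 24]

Answer: M ≅ ℤ/4 ⊕ ℤ/12 ⊕ ℤ/24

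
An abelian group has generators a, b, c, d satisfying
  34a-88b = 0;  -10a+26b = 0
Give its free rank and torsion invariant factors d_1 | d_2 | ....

rank_ℚ(R)=2; free=4−2=2
SNF(R) diag = [2, 2] → torsion [2, 2]

Answer: M ≅ ℤ^2 ⊕ ℤ/2 ⊕ ℤ/2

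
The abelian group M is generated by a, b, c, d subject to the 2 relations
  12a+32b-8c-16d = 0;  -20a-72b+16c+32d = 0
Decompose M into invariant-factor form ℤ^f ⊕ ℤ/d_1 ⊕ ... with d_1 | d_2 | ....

rank_ℚ(R)=2; free=4−2=2
SNF(R) diag = [4, 8] → torsion [4, 8]

Answer: M ≅ ℤ^2 ⊕ ℤ/4 ⊕ ℤ/8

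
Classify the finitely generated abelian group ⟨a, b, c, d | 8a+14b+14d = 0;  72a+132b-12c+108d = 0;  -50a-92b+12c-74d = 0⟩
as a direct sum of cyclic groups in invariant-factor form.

rank_ℚ(R)=3; free=4−3=1
SNF(R) diag = [2, 6, 12] → torsion [2, 6, 12]

Answer: M ≅ ℤ^1 ⊕ ℤ/2 ⊕ ℤ/6 ⊕ ℤ/12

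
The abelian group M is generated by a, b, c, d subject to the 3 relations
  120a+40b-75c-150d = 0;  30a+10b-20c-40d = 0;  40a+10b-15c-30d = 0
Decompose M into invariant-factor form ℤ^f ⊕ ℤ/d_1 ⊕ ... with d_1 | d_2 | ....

Answer: M ≅ ℤ^1 ⊕ ℤ/5 ⊕ ℤ/10 ⊕ ℤ/10

Derivation:
rank_ℚ(R)=3; free=4−3=1
SNF(R) diag = [5, 10, 10] → torsion [5, 10, 10]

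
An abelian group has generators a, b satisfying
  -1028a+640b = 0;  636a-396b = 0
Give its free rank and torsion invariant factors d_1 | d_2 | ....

rank_ℚ(R)=2; free=2−2=0
SNF(R) diag = [4, 12] → torsion [4, 12]

Answer: M ≅ ℤ/4 ⊕ ℤ/12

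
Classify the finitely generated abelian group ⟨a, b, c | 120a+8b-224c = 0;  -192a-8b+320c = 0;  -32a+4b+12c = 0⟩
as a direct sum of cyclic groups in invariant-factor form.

rank_ℚ(R)=3; free=3−3=0
SNF(R) diag = [4, 8, 24] → torsion [4, 8, 24]

Answer: M ≅ ℤ/4 ⊕ ℤ/8 ⊕ ℤ/24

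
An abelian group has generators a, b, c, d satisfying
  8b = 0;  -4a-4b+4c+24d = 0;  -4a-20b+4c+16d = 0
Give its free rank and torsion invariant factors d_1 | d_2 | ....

rank_ℚ(R)=3; free=4−3=1
SNF(R) diag = [4, 8, 8] → torsion [4, 8, 8]

Answer: M ≅ ℤ^1 ⊕ ℤ/4 ⊕ ℤ/8 ⊕ ℤ/8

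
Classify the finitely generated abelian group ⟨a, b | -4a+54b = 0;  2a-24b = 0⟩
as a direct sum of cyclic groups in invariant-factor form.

rank_ℚ(R)=2; free=2−2=0
SNF(R) diag = [2, 6] → torsion [2, 6]

Answer: M ≅ ℤ/2 ⊕ ℤ/6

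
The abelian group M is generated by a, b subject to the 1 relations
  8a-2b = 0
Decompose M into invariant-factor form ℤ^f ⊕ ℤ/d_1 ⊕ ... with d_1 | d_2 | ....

rank_ℚ(R)=1; free=2−1=1
SNF(R) diag = [2] → torsion [2]

Answer: M ≅ ℤ^1 ⊕ ℤ/2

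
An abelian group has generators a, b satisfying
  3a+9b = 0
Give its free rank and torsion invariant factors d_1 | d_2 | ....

Answer: M ≅ ℤ^1 ⊕ ℤ/3

Derivation:
rank_ℚ(R)=1; free=2−1=1
SNF(R) diag = [3] → torsion [3]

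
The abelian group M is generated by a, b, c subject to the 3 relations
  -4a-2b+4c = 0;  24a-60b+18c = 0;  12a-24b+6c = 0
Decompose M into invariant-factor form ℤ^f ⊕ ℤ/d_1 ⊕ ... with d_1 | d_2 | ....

Answer: M ≅ ℤ/2 ⊕ ℤ/6 ⊕ ℤ/12

Derivation:
rank_ℚ(R)=3; free=3−3=0
SNF(R) diag = [2, 6, 12] → torsion [2, 6, 12]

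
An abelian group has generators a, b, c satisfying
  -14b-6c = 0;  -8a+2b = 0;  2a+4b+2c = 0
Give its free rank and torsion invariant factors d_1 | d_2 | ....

Answer: M ≅ ℤ/2 ⊕ ℤ/2 ⊕ ℤ/2

Derivation:
rank_ℚ(R)=3; free=3−3=0
SNF(R) diag = [2, 2, 2] → torsion [2, 2, 2]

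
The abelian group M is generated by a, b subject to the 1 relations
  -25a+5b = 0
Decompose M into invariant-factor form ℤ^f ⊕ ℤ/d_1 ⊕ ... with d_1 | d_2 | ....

Answer: M ≅ ℤ^1 ⊕ ℤ/5

Derivation:
rank_ℚ(R)=1; free=2−1=1
SNF(R) diag = [5] → torsion [5]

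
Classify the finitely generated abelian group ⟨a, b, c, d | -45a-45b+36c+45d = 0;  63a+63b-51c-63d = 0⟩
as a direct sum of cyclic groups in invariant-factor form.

Answer: M ≅ ℤ^2 ⊕ ℤ/3 ⊕ ℤ/9

Derivation:
rank_ℚ(R)=2; free=4−2=2
SNF(R) diag = [3, 9] → torsion [3, 9]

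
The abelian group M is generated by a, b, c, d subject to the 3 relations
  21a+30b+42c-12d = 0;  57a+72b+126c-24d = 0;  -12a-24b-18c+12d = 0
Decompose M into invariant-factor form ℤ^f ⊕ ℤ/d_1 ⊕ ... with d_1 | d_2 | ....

rank_ℚ(R)=3; free=4−3=1
SNF(R) diag = [3, 6, 6] → torsion [3, 6, 6]

Answer: M ≅ ℤ^1 ⊕ ℤ/3 ⊕ ℤ/6 ⊕ ℤ/6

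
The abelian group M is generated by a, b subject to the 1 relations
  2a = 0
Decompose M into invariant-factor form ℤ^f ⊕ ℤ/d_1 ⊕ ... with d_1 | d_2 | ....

rank_ℚ(R)=1; free=2−1=1
SNF(R) diag = [2] → torsion [2]

Answer: M ≅ ℤ^1 ⊕ ℤ/2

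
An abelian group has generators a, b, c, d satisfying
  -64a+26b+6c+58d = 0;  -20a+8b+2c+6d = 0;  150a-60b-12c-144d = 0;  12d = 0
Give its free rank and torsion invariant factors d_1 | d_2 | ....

Answer: M ≅ ℤ/2 ⊕ ℤ/2 ⊕ ℤ/6 ⊕ ℤ/12

Derivation:
rank_ℚ(R)=4; free=4−4=0
SNF(R) diag = [2, 2, 6, 12] → torsion [2, 2, 6, 12]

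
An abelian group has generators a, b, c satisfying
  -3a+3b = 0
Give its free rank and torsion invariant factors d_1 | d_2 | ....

rank_ℚ(R)=1; free=3−1=2
SNF(R) diag = [3] → torsion [3]

Answer: M ≅ ℤ^2 ⊕ ℤ/3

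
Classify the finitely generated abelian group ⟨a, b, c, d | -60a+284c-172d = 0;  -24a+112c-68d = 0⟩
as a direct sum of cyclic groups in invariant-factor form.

Answer: M ≅ ℤ^2 ⊕ ℤ/4 ⊕ ℤ/12

Derivation:
rank_ℚ(R)=2; free=4−2=2
SNF(R) diag = [4, 12] → torsion [4, 12]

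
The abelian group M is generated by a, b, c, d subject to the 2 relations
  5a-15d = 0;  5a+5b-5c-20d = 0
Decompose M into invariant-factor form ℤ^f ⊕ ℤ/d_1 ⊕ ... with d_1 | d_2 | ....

rank_ℚ(R)=2; free=4−2=2
SNF(R) diag = [5, 5] → torsion [5, 5]

Answer: M ≅ ℤ^2 ⊕ ℤ/5 ⊕ ℤ/5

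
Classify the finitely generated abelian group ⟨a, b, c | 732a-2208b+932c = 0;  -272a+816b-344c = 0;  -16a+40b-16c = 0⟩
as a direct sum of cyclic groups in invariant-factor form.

Answer: M ≅ ℤ/4 ⊕ ℤ/8 ⊕ ℤ/8

Derivation:
rank_ℚ(R)=3; free=3−3=0
SNF(R) diag = [4, 8, 8] → torsion [4, 8, 8]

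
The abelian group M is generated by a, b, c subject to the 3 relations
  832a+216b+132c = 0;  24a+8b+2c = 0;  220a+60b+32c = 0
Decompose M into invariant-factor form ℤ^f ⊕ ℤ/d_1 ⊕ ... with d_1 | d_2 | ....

rank_ℚ(R)=3; free=3−3=0
SNF(R) diag = [2, 4, 8] → torsion [2, 4, 8]

Answer: M ≅ ℤ/2 ⊕ ℤ/4 ⊕ ℤ/8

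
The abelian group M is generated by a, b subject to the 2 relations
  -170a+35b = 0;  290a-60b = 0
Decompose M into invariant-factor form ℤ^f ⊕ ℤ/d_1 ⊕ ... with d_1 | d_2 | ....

Answer: M ≅ ℤ/5 ⊕ ℤ/10

Derivation:
rank_ℚ(R)=2; free=2−2=0
SNF(R) diag = [5, 10] → torsion [5, 10]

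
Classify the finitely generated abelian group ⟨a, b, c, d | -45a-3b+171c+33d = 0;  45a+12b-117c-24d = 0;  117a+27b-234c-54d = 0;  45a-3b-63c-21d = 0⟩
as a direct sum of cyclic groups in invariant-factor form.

rank_ℚ(R)=4; free=4−4=0
SNF(R) diag = [3, 9, 27, 54] → torsion [3, 9, 27, 54]

Answer: M ≅ ℤ/3 ⊕ ℤ/9 ⊕ ℤ/27 ⊕ ℤ/54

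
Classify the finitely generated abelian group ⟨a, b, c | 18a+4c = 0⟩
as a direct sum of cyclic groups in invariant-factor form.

Answer: M ≅ ℤ^2 ⊕ ℤ/2

Derivation:
rank_ℚ(R)=1; free=3−1=2
SNF(R) diag = [2] → torsion [2]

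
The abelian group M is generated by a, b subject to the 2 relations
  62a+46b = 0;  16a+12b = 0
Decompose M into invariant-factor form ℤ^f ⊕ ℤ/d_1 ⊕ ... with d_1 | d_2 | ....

rank_ℚ(R)=2; free=2−2=0
SNF(R) diag = [2, 4] → torsion [2, 4]

Answer: M ≅ ℤ/2 ⊕ ℤ/4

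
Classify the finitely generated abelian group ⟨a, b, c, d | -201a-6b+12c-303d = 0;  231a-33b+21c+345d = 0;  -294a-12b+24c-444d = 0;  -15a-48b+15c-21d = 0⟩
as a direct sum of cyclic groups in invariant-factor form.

rank_ℚ(R)=4; free=4−4=0
SNF(R) diag = [3, 9, 27, 54] → torsion [3, 9, 27, 54]

Answer: M ≅ ℤ/3 ⊕ ℤ/9 ⊕ ℤ/27 ⊕ ℤ/54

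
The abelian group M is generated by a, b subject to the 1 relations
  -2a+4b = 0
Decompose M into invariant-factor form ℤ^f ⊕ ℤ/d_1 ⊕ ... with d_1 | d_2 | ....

rank_ℚ(R)=1; free=2−1=1
SNF(R) diag = [2] → torsion [2]

Answer: M ≅ ℤ^1 ⊕ ℤ/2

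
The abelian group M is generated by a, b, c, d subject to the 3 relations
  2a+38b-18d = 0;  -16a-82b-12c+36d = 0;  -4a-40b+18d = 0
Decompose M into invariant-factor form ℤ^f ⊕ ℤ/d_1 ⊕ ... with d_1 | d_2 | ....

Answer: M ≅ ℤ^1 ⊕ ℤ/2 ⊕ ℤ/6 ⊕ ℤ/18

Derivation:
rank_ℚ(R)=3; free=4−3=1
SNF(R) diag = [2, 6, 18] → torsion [2, 6, 18]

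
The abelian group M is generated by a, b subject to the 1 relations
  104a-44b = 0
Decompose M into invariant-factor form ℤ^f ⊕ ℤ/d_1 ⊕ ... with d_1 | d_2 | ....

Answer: M ≅ ℤ^1 ⊕ ℤ/4

Derivation:
rank_ℚ(R)=1; free=2−1=1
SNF(R) diag = [4] → torsion [4]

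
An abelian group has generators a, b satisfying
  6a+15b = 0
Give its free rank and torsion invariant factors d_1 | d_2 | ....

Answer: M ≅ ℤ^1 ⊕ ℤ/3

Derivation:
rank_ℚ(R)=1; free=2−1=1
SNF(R) diag = [3] → torsion [3]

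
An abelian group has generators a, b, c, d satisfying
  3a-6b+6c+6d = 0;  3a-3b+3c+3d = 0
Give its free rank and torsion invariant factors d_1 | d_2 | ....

Answer: M ≅ ℤ^2 ⊕ ℤ/3 ⊕ ℤ/3

Derivation:
rank_ℚ(R)=2; free=4−2=2
SNF(R) diag = [3, 3] → torsion [3, 3]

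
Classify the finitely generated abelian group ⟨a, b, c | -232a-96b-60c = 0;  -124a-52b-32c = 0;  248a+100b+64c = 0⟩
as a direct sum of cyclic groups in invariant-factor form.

rank_ℚ(R)=3; free=3−3=0
SNF(R) diag = [4, 4, 4] → torsion [4, 4, 4]

Answer: M ≅ ℤ/4 ⊕ ℤ/4 ⊕ ℤ/4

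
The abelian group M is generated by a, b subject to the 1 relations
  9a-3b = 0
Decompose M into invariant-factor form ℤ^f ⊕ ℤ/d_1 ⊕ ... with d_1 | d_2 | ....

Answer: M ≅ ℤ^1 ⊕ ℤ/3

Derivation:
rank_ℚ(R)=1; free=2−1=1
SNF(R) diag = [3] → torsion [3]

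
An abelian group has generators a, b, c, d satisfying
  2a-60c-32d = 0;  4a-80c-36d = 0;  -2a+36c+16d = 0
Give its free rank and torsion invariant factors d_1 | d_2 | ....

rank_ℚ(R)=3; free=4−3=1
SNF(R) diag = [2, 4, 8] → torsion [2, 4, 8]

Answer: M ≅ ℤ^1 ⊕ ℤ/2 ⊕ ℤ/4 ⊕ ℤ/8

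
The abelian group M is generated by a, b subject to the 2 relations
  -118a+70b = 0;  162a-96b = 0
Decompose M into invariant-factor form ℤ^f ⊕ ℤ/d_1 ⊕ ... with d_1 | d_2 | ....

Answer: M ≅ ℤ/2 ⊕ ℤ/6

Derivation:
rank_ℚ(R)=2; free=2−2=0
SNF(R) diag = [2, 6] → torsion [2, 6]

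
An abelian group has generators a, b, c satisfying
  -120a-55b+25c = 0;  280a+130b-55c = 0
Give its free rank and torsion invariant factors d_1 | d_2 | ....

rank_ℚ(R)=2; free=3−2=1
SNF(R) diag = [5, 5] → torsion [5, 5]

Answer: M ≅ ℤ^1 ⊕ ℤ/5 ⊕ ℤ/5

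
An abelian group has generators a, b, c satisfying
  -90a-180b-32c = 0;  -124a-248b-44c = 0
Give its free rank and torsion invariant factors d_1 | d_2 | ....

Answer: M ≅ ℤ^1 ⊕ ℤ/2 ⊕ ℤ/4

Derivation:
rank_ℚ(R)=2; free=3−2=1
SNF(R) diag = [2, 4] → torsion [2, 4]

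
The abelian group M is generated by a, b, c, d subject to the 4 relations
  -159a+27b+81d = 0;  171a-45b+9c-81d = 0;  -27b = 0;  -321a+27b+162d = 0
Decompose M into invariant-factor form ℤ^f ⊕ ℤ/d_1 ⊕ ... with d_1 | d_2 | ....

Answer: M ≅ ℤ/3 ⊕ ℤ/9 ⊕ ℤ/27 ⊕ ℤ/81

Derivation:
rank_ℚ(R)=4; free=4−4=0
SNF(R) diag = [3, 9, 27, 81] → torsion [3, 9, 27, 81]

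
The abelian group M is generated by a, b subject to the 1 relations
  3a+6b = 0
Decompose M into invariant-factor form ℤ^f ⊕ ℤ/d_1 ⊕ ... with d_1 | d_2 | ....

Answer: M ≅ ℤ^1 ⊕ ℤ/3

Derivation:
rank_ℚ(R)=1; free=2−1=1
SNF(R) diag = [3] → torsion [3]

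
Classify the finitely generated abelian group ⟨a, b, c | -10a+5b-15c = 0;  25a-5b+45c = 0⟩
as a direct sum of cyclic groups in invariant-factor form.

Answer: M ≅ ℤ^1 ⊕ ℤ/5 ⊕ ℤ/15

Derivation:
rank_ℚ(R)=2; free=3−2=1
SNF(R) diag = [5, 15] → torsion [5, 15]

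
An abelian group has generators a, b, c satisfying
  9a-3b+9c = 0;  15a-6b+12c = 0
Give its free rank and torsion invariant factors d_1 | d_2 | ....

rank_ℚ(R)=2; free=3−2=1
SNF(R) diag = [3, 3] → torsion [3, 3]

Answer: M ≅ ℤ^1 ⊕ ℤ/3 ⊕ ℤ/3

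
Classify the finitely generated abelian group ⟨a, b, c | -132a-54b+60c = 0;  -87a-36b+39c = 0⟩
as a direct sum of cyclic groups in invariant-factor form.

Answer: M ≅ ℤ^1 ⊕ ℤ/3 ⊕ ℤ/6

Derivation:
rank_ℚ(R)=2; free=3−2=1
SNF(R) diag = [3, 6] → torsion [3, 6]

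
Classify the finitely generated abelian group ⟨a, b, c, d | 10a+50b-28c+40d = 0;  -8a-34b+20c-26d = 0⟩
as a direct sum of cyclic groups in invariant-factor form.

rank_ℚ(R)=2; free=4−2=2
SNF(R) diag = [2, 6] → torsion [2, 6]

Answer: M ≅ ℤ^2 ⊕ ℤ/2 ⊕ ℤ/6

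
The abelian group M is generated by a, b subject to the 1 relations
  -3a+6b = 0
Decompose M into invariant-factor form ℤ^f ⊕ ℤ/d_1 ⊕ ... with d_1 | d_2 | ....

rank_ℚ(R)=1; free=2−1=1
SNF(R) diag = [3] → torsion [3]

Answer: M ≅ ℤ^1 ⊕ ℤ/3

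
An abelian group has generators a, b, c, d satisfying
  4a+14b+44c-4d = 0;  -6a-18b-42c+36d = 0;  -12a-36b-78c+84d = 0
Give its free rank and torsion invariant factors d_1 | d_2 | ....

rank_ℚ(R)=3; free=4−3=1
SNF(R) diag = [2, 6, 6] → torsion [2, 6, 6]

Answer: M ≅ ℤ^1 ⊕ ℤ/2 ⊕ ℤ/6 ⊕ ℤ/6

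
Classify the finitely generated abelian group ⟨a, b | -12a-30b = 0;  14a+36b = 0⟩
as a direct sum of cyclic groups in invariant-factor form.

rank_ℚ(R)=2; free=2−2=0
SNF(R) diag = [2, 6] → torsion [2, 6]

Answer: M ≅ ℤ/2 ⊕ ℤ/6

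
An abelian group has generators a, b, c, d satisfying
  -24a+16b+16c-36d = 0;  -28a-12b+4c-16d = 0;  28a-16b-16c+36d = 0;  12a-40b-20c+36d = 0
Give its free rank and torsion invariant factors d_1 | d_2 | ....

Answer: M ≅ ℤ/4 ⊕ ℤ/4 ⊕ ℤ/4 ⊕ ℤ/4

Derivation:
rank_ℚ(R)=4; free=4−4=0
SNF(R) diag = [4, 4, 4, 4] → torsion [4, 4, 4, 4]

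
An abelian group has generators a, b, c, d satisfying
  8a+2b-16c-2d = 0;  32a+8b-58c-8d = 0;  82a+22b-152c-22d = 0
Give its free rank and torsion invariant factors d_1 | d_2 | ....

rank_ℚ(R)=3; free=4−3=1
SNF(R) diag = [2, 6, 6] → torsion [2, 6, 6]

Answer: M ≅ ℤ^1 ⊕ ℤ/2 ⊕ ℤ/6 ⊕ ℤ/6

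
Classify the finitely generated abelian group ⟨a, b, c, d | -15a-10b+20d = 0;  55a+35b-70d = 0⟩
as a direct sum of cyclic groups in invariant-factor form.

Answer: M ≅ ℤ^2 ⊕ ℤ/5 ⊕ ℤ/5

Derivation:
rank_ℚ(R)=2; free=4−2=2
SNF(R) diag = [5, 5] → torsion [5, 5]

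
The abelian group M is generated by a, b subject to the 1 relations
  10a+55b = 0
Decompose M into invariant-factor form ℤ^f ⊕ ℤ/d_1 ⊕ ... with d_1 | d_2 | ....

Answer: M ≅ ℤ^1 ⊕ ℤ/5

Derivation:
rank_ℚ(R)=1; free=2−1=1
SNF(R) diag = [5] → torsion [5]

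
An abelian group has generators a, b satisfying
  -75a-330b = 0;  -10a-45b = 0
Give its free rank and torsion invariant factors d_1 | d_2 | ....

rank_ℚ(R)=2; free=2−2=0
SNF(R) diag = [5, 15] → torsion [5, 15]

Answer: M ≅ ℤ/5 ⊕ ℤ/15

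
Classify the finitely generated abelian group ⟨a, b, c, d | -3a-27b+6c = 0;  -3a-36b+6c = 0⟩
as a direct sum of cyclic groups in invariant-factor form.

rank_ℚ(R)=2; free=4−2=2
SNF(R) diag = [3, 9] → torsion [3, 9]

Answer: M ≅ ℤ^2 ⊕ ℤ/3 ⊕ ℤ/9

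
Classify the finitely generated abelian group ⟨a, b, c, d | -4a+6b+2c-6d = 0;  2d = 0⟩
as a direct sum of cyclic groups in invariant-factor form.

Answer: M ≅ ℤ^2 ⊕ ℤ/2 ⊕ ℤ/2

Derivation:
rank_ℚ(R)=2; free=4−2=2
SNF(R) diag = [2, 2] → torsion [2, 2]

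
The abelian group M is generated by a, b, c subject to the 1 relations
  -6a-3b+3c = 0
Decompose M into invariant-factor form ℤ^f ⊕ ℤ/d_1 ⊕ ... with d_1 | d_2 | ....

Answer: M ≅ ℤ^2 ⊕ ℤ/3

Derivation:
rank_ℚ(R)=1; free=3−1=2
SNF(R) diag = [3] → torsion [3]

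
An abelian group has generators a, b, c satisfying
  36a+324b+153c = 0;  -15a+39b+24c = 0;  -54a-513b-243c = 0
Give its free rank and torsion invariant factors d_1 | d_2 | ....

rank_ℚ(R)=3; free=3−3=0
SNF(R) diag = [3, 9, 27] → torsion [3, 9, 27]

Answer: M ≅ ℤ/3 ⊕ ℤ/9 ⊕ ℤ/27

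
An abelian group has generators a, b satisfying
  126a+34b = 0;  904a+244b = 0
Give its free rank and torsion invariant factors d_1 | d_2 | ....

rank_ℚ(R)=2; free=2−2=0
SNF(R) diag = [2, 4] → torsion [2, 4]

Answer: M ≅ ℤ/2 ⊕ ℤ/4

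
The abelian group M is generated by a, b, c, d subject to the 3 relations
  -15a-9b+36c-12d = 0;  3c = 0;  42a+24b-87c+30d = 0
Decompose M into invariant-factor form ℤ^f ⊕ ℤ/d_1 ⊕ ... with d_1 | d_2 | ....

rank_ℚ(R)=3; free=4−3=1
SNF(R) diag = [3, 3, 6] → torsion [3, 3, 6]

Answer: M ≅ ℤ^1 ⊕ ℤ/3 ⊕ ℤ/3 ⊕ ℤ/6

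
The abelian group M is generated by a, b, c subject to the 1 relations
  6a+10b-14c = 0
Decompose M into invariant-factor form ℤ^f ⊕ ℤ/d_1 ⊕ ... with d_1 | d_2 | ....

rank_ℚ(R)=1; free=3−1=2
SNF(R) diag = [2] → torsion [2]

Answer: M ≅ ℤ^2 ⊕ ℤ/2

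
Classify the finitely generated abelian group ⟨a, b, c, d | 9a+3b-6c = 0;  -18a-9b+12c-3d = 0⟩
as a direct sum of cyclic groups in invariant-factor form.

rank_ℚ(R)=2; free=4−2=2
SNF(R) diag = [3, 3] → torsion [3, 3]

Answer: M ≅ ℤ^2 ⊕ ℤ/3 ⊕ ℤ/3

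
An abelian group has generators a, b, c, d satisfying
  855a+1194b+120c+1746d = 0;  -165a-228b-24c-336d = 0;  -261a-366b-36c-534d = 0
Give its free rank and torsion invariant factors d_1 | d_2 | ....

Answer: M ≅ ℤ^1 ⊕ ℤ/3 ⊕ ℤ/6 ⊕ ℤ/12

Derivation:
rank_ℚ(R)=3; free=4−3=1
SNF(R) diag = [3, 6, 12] → torsion [3, 6, 12]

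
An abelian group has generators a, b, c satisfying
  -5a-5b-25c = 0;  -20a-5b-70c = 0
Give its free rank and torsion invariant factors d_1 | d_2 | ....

rank_ℚ(R)=2; free=3−2=1
SNF(R) diag = [5, 15] → torsion [5, 15]

Answer: M ≅ ℤ^1 ⊕ ℤ/5 ⊕ ℤ/15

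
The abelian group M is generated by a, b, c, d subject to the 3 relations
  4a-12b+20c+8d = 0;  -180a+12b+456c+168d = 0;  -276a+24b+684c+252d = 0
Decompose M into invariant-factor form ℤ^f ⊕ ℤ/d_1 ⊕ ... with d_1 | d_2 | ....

Answer: M ≅ ℤ^1 ⊕ ℤ/4 ⊕ ℤ/12 ⊕ ℤ/36

Derivation:
rank_ℚ(R)=3; free=4−3=1
SNF(R) diag = [4, 12, 36] → torsion [4, 12, 36]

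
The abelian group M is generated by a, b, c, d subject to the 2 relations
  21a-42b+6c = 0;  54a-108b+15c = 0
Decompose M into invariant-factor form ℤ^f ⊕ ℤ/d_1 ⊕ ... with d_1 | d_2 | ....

Answer: M ≅ ℤ^2 ⊕ ℤ/3 ⊕ ℤ/3

Derivation:
rank_ℚ(R)=2; free=4−2=2
SNF(R) diag = [3, 3] → torsion [3, 3]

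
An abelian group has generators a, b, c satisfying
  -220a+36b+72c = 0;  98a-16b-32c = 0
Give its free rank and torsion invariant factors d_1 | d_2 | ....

rank_ℚ(R)=2; free=3−2=1
SNF(R) diag = [2, 4] → torsion [2, 4]

Answer: M ≅ ℤ^1 ⊕ ℤ/2 ⊕ ℤ/4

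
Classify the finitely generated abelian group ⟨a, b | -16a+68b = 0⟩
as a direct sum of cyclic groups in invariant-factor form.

Answer: M ≅ ℤ^1 ⊕ ℤ/4

Derivation:
rank_ℚ(R)=1; free=2−1=1
SNF(R) diag = [4] → torsion [4]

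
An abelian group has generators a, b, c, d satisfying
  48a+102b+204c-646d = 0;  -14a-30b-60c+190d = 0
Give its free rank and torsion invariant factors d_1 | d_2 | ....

Answer: M ≅ ℤ^2 ⊕ ℤ/2 ⊕ ℤ/2

Derivation:
rank_ℚ(R)=2; free=4−2=2
SNF(R) diag = [2, 2] → torsion [2, 2]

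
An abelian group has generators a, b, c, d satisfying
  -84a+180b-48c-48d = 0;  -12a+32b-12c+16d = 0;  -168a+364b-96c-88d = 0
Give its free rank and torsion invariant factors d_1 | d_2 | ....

rank_ℚ(R)=3; free=4−3=1
SNF(R) diag = [4, 12, 36] → torsion [4, 12, 36]

Answer: M ≅ ℤ^1 ⊕ ℤ/4 ⊕ ℤ/12 ⊕ ℤ/36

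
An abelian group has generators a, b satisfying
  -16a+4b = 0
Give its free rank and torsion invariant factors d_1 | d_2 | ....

rank_ℚ(R)=1; free=2−1=1
SNF(R) diag = [4] → torsion [4]

Answer: M ≅ ℤ^1 ⊕ ℤ/4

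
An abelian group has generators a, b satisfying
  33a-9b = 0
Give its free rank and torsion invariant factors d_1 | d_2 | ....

Answer: M ≅ ℤ^1 ⊕ ℤ/3

Derivation:
rank_ℚ(R)=1; free=2−1=1
SNF(R) diag = [3] → torsion [3]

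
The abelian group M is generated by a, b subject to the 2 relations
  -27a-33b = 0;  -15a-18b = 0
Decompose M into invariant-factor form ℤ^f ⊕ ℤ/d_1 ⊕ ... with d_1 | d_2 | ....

rank_ℚ(R)=2; free=2−2=0
SNF(R) diag = [3, 3] → torsion [3, 3]

Answer: M ≅ ℤ/3 ⊕ ℤ/3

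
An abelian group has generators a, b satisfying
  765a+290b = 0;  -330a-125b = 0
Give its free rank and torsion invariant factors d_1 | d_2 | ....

rank_ℚ(R)=2; free=2−2=0
SNF(R) diag = [5, 15] → torsion [5, 15]

Answer: M ≅ ℤ/5 ⊕ ℤ/15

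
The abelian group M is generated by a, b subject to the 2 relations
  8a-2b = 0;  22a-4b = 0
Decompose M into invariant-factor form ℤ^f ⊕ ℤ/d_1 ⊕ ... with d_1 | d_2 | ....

Answer: M ≅ ℤ/2 ⊕ ℤ/6

Derivation:
rank_ℚ(R)=2; free=2−2=0
SNF(R) diag = [2, 6] → torsion [2, 6]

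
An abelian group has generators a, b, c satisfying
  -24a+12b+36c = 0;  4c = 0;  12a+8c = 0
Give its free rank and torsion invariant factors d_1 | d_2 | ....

Answer: M ≅ ℤ/4 ⊕ ℤ/12 ⊕ ℤ/12

Derivation:
rank_ℚ(R)=3; free=3−3=0
SNF(R) diag = [4, 12, 12] → torsion [4, 12, 12]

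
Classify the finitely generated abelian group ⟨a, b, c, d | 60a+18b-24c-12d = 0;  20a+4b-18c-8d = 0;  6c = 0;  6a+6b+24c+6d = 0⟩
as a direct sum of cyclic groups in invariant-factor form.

Answer: M ≅ ℤ/2 ⊕ ℤ/6 ⊕ ℤ/6 ⊕ ℤ/12

Derivation:
rank_ℚ(R)=4; free=4−4=0
SNF(R) diag = [2, 6, 6, 12] → torsion [2, 6, 6, 12]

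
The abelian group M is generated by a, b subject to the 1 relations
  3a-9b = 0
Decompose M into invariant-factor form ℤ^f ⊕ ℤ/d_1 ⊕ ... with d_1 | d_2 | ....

rank_ℚ(R)=1; free=2−1=1
SNF(R) diag = [3] → torsion [3]

Answer: M ≅ ℤ^1 ⊕ ℤ/3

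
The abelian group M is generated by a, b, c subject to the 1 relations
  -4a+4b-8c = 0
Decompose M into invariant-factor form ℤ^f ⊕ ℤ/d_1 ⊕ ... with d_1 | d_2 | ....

Answer: M ≅ ℤ^2 ⊕ ℤ/4

Derivation:
rank_ℚ(R)=1; free=3−1=2
SNF(R) diag = [4] → torsion [4]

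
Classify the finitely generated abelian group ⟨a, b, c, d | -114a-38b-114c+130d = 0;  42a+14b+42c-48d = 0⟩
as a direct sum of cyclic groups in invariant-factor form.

Answer: M ≅ ℤ^2 ⊕ ℤ/2 ⊕ ℤ/2

Derivation:
rank_ℚ(R)=2; free=4−2=2
SNF(R) diag = [2, 2] → torsion [2, 2]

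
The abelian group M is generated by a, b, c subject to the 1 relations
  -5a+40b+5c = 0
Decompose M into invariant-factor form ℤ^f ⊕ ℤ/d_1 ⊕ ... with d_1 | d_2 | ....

rank_ℚ(R)=1; free=3−1=2
SNF(R) diag = [5] → torsion [5]

Answer: M ≅ ℤ^2 ⊕ ℤ/5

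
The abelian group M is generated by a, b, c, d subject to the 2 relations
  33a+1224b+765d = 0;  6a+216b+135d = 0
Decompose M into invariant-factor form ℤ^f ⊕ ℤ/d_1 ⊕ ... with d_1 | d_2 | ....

rank_ℚ(R)=2; free=4−2=2
SNF(R) diag = [3, 9] → torsion [3, 9]

Answer: M ≅ ℤ^2 ⊕ ℤ/3 ⊕ ℤ/9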